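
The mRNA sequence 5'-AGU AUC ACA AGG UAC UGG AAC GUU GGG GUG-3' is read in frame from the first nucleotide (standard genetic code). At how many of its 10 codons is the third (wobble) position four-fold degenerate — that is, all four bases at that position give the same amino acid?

4

Codon 1 AGU (Ser): third position 2-fold.
Codon 2 AUC (Ile): third position 3-fold.
Codon 3 ACA (Thr): third position 4-fold.
Codon 4 AGG (Arg): third position 2-fold.
Codon 5 UAC (Tyr): third position 2-fold.
Codon 6 UGG (Trp): third position 1-fold.
Codon 7 AAC (Asn): third position 2-fold.
Codon 8 GUU (Val): third position 4-fold.
Codon 9 GGG (Gly): third position 4-fold.
Codon 10 GUG (Val): third position 4-fold.
Four-fold degenerate third positions: 4.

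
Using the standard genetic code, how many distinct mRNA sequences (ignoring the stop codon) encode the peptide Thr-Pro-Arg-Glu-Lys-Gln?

Thr: 4 codons.
Pro: 4 codons.
Arg: 6 codons.
Glu: 2 codons.
Lys: 2 codons.
Gln: 2 codons.
4 × 4 × 6 × 2 × 2 × 2 = 768.

768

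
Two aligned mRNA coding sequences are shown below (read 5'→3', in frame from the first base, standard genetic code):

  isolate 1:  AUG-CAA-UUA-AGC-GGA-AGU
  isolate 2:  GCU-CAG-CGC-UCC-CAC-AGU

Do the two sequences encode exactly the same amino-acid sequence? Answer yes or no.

Codon 1: AUG Met / GCU Ala — nonsynonymous.
Codon 2: CAA Gln / CAG Gln — synonymous.
Codon 3: UUA Leu / CGC Arg — nonsynonymous.
Codon 4: AGC Ser / UCC Ser — synonymous.
Codon 5: GGA Gly / CAC His — nonsynonymous.
Codon 6: AGU Ser / AGU Ser — identical.
Nonsynonymous differences: 3 → different protein.

no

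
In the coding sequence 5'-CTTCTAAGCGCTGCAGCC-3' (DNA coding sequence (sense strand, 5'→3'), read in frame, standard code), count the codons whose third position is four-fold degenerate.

5

Codon 1 CTT (Leu): third position 4-fold.
Codon 2 CTA (Leu): third position 4-fold.
Codon 3 AGC (Ser): third position 2-fold.
Codon 4 GCT (Ala): third position 4-fold.
Codon 5 GCA (Ala): third position 4-fold.
Codon 6 GCC (Ala): third position 4-fold.
Four-fold degenerate third positions: 5.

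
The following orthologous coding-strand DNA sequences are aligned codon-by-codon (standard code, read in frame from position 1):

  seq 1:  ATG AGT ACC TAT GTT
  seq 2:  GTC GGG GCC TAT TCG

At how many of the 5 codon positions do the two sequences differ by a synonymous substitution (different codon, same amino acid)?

0

Codon 1: ATG Met / GTC Val — nonsynonymous.
Codon 2: AGT Ser / GGG Gly — nonsynonymous.
Codon 3: ACC Thr / GCC Ala — nonsynonymous.
Codon 4: TAT Tyr / TAT Tyr — identical.
Codon 5: GTT Val / TCG Ser — nonsynonymous.
Synonymous differences: 0.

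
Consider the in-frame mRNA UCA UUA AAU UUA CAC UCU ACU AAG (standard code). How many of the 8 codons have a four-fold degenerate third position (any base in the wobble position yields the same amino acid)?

Codon 1 UCA (Ser): third position 4-fold.
Codon 2 UUA (Leu): third position 2-fold.
Codon 3 AAU (Asn): third position 2-fold.
Codon 4 UUA (Leu): third position 2-fold.
Codon 5 CAC (His): third position 2-fold.
Codon 6 UCU (Ser): third position 4-fold.
Codon 7 ACU (Thr): third position 4-fold.
Codon 8 AAG (Lys): third position 2-fold.
Four-fold degenerate third positions: 3.

3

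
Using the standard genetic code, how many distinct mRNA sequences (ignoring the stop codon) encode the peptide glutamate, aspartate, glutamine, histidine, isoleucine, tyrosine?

Glu: 2 codons.
Asp: 2 codons.
Gln: 2 codons.
His: 2 codons.
Ile: 3 codons.
Tyr: 2 codons.
2 × 2 × 2 × 2 × 3 × 2 = 96.

96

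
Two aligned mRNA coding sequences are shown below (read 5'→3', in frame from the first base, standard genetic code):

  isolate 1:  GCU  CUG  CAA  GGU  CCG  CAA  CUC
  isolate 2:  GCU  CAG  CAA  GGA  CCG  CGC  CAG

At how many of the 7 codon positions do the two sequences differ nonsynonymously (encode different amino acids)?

3

Codon 1: GCU Ala / GCU Ala — identical.
Codon 2: CUG Leu / CAG Gln — nonsynonymous.
Codon 3: CAA Gln / CAA Gln — identical.
Codon 4: GGU Gly / GGA Gly — synonymous.
Codon 5: CCG Pro / CCG Pro — identical.
Codon 6: CAA Gln / CGC Arg — nonsynonymous.
Codon 7: CUC Leu / CAG Gln — nonsynonymous.
Nonsynonymous differences: 3.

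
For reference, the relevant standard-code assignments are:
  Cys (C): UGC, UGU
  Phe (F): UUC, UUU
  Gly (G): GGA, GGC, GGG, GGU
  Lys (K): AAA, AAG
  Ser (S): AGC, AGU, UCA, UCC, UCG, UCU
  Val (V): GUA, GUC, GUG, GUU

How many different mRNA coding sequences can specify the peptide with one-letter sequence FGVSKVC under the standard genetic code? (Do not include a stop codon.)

Phe: 2 codons.
Gly: 4 codons.
Val: 4 codons.
Ser: 6 codons.
Lys: 2 codons.
Val: 4 codons.
Cys: 2 codons.
2 × 4 × 4 × 6 × 2 × 4 × 2 = 3072.

3072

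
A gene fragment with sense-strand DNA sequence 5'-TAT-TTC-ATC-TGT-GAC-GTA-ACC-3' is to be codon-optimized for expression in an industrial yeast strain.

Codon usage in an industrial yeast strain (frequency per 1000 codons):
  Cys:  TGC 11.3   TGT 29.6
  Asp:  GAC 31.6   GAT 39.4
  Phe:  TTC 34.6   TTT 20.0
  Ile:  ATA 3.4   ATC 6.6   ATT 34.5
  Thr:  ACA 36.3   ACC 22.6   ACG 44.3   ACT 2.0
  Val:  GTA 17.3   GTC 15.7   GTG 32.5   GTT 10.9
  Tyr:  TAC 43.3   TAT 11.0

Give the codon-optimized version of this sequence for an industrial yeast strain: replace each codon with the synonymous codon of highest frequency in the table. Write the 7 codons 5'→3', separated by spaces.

Codon 1 (Tyr): best is TAC at 43.3.
Codon 2 (Phe): best is TTC at 34.6.
Codon 3 (Ile): best is ATT at 34.5.
Codon 4 (Cys): best is TGT at 29.6.
Codon 5 (Asp): best is GAT at 39.4.
Codon 6 (Val): best is GTG at 32.5.
Codon 7 (Thr): best is ACG at 44.3.

TAC TTC ATT TGT GAT GTG ACG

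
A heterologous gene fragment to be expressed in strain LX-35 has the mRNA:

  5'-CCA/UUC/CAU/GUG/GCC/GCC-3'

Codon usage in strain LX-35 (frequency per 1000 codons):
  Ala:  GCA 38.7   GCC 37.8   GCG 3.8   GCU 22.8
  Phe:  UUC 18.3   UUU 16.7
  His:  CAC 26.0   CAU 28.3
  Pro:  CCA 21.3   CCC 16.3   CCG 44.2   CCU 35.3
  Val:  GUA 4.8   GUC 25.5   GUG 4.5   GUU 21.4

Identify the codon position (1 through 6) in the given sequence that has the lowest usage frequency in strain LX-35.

Codon 1 CCA (Pro): 21.3 per 1000.
Codon 2 UUC (Phe): 18.3 per 1000.
Codon 3 CAU (His): 28.3 per 1000.
Codon 4 GUG (Val): 4.5 per 1000.
Codon 5 GCC (Ala): 37.8 per 1000.
Codon 6 GCC (Ala): 37.8 per 1000.
Lowest frequency is 4.5 at codon 4.

4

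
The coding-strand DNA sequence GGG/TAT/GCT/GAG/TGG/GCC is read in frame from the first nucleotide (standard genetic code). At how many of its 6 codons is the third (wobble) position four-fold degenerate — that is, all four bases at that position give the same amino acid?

3

Codon 1 GGG (Gly): third position 4-fold.
Codon 2 TAT (Tyr): third position 2-fold.
Codon 3 GCT (Ala): third position 4-fold.
Codon 4 GAG (Glu): third position 2-fold.
Codon 5 TGG (Trp): third position 1-fold.
Codon 6 GCC (Ala): third position 4-fold.
Four-fold degenerate third positions: 3.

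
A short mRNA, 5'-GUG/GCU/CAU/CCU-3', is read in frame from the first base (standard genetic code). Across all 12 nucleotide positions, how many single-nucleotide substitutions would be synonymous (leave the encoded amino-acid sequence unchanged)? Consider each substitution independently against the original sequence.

Codon 1 (GUG, Val): 3 synonymous substitutions.
Codon 2 (GCU, Ala): 3 synonymous substitutions.
Codon 3 (CAU, His): 1 synonymous substitution.
Codon 4 (CCU, Pro): 3 synonymous substitutions.
Total: 3 + 3 + 1 + 3 = 10.

10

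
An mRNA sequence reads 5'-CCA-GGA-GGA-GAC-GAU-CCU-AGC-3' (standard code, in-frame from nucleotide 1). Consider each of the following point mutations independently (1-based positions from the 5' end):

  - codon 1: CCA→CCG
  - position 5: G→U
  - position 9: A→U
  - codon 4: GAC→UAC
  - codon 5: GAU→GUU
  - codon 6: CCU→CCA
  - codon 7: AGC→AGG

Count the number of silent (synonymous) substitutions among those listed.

3

Codon 1: CCA (Pro) → CCG (Pro) — synonymous.
Codon 2: GGA (Gly) → GUA (Val) — missense.
Codon 3: GGA (Gly) → GGU (Gly) — synonymous.
Codon 4: GAC (Asp) → UAC (Tyr) — missense.
Codon 5: GAU (Asp) → GUU (Val) — missense.
Codon 6: CCU (Pro) → CCA (Pro) — synonymous.
Codon 7: AGC (Ser) → AGG (Arg) — missense.
Synonymous: 3 of 7.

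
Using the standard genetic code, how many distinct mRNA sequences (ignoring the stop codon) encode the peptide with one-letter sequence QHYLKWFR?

1152

Gln: 2 codons.
His: 2 codons.
Tyr: 2 codons.
Leu: 6 codons.
Lys: 2 codons.
Trp: 1 codon.
Phe: 2 codons.
Arg: 6 codons.
2 × 2 × 2 × 6 × 2 × 1 × 2 × 6 = 1152.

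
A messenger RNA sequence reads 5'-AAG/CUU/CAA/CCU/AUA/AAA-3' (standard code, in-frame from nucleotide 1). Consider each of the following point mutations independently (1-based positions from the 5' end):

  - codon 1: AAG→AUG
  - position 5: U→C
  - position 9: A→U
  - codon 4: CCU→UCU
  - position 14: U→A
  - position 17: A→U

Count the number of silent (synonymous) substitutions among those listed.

0

Codon 1: AAG (Lys) → AUG (Met) — missense.
Codon 2: CUU (Leu) → CCU (Pro) — missense.
Codon 3: CAA (Gln) → CAU (His) — missense.
Codon 4: CCU (Pro) → UCU (Ser) — missense.
Codon 5: AUA (Ile) → AAA (Lys) — missense.
Codon 6: AAA (Lys) → AUA (Ile) — missense.
Synonymous: 0 of 6.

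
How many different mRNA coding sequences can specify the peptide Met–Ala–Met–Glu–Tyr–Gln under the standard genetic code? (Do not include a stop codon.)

32

Met: 1 codon.
Ala: 4 codons.
Met: 1 codon.
Glu: 2 codons.
Tyr: 2 codons.
Gln: 2 codons.
1 × 4 × 1 × 2 × 2 × 2 = 32.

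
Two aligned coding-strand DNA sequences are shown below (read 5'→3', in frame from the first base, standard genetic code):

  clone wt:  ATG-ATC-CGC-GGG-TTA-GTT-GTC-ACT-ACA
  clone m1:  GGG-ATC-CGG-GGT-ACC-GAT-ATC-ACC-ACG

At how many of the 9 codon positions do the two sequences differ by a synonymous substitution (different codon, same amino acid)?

Codon 1: ATG Met / GGG Gly — nonsynonymous.
Codon 2: ATC Ile / ATC Ile — identical.
Codon 3: CGC Arg / CGG Arg — synonymous.
Codon 4: GGG Gly / GGT Gly — synonymous.
Codon 5: TTA Leu / ACC Thr — nonsynonymous.
Codon 6: GTT Val / GAT Asp — nonsynonymous.
Codon 7: GTC Val / ATC Ile — nonsynonymous.
Codon 8: ACT Thr / ACC Thr — synonymous.
Codon 9: ACA Thr / ACG Thr — synonymous.
Synonymous differences: 4.

4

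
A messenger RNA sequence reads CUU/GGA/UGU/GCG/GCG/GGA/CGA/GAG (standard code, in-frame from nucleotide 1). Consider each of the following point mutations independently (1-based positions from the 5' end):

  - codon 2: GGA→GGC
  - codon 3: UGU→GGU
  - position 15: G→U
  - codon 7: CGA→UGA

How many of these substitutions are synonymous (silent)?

Codon 2: GGA (Gly) → GGC (Gly) — synonymous.
Codon 3: UGU (Cys) → GGU (Gly) — missense.
Codon 5: GCG (Ala) → GCU (Ala) — synonymous.
Codon 7: CGA (Arg) → UGA (Stop) — nonsense.
Synonymous: 2 of 4.

2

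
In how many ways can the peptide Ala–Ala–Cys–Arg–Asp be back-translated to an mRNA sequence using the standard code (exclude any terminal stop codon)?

384

Ala: 4 codons.
Ala: 4 codons.
Cys: 2 codons.
Arg: 6 codons.
Asp: 2 codons.
4 × 4 × 2 × 6 × 2 = 384.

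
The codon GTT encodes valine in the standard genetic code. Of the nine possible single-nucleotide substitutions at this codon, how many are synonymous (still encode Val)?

Position 1: none → 0 synonymous.
Position 2: none → 0 synonymous.
Position 3: GTC, GTA, GTG → 3 synonymous.
Total: 0 + 0 + 3 = 3.

3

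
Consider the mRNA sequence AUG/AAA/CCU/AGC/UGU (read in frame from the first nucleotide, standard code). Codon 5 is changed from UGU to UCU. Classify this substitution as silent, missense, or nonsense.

Position 14 falls in codon 5: UGU → Cys.
After the substitution the codon is UCU → Ser.
Cys ≠ Ser, so this is a missense mutation.

missense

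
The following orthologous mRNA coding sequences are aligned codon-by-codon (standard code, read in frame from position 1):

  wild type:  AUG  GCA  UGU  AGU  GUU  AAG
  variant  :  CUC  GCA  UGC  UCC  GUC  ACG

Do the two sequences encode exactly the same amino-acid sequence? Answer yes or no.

Codon 1: AUG Met / CUC Leu — nonsynonymous.
Codon 2: GCA Ala / GCA Ala — identical.
Codon 3: UGU Cys / UGC Cys — synonymous.
Codon 4: AGU Ser / UCC Ser — synonymous.
Codon 5: GUU Val / GUC Val — synonymous.
Codon 6: AAG Lys / ACG Thr — nonsynonymous.
Nonsynonymous differences: 2 → different protein.

no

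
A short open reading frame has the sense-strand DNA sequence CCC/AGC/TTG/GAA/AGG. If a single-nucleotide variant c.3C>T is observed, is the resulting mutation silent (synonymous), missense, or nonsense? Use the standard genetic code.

Position 3 falls in codon 1: CCC → Pro.
After the substitution the codon is CCT → Pro.
Both encode Pro, so the change is synonymous.

silent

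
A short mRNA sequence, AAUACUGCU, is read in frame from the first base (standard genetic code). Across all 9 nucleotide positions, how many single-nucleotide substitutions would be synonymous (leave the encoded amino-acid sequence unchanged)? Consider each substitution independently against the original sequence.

Codon 1 (AAU, Asn): 1 synonymous substitution.
Codon 2 (ACU, Thr): 3 synonymous substitutions.
Codon 3 (GCU, Ala): 3 synonymous substitutions.
Total: 1 + 3 + 3 = 7.

7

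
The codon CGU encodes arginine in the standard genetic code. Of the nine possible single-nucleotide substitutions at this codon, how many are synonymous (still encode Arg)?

3

Position 1: none → 0 synonymous.
Position 2: none → 0 synonymous.
Position 3: CGC, CGA, CGG → 3 synonymous.
Total: 0 + 0 + 3 = 3.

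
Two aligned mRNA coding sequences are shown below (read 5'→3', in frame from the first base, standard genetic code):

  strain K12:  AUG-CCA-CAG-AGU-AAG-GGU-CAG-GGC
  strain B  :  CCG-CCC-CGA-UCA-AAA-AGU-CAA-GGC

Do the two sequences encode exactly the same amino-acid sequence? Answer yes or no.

Codon 1: AUG Met / CCG Pro — nonsynonymous.
Codon 2: CCA Pro / CCC Pro — synonymous.
Codon 3: CAG Gln / CGA Arg — nonsynonymous.
Codon 4: AGU Ser / UCA Ser — synonymous.
Codon 5: AAG Lys / AAA Lys — synonymous.
Codon 6: GGU Gly / AGU Ser — nonsynonymous.
Codon 7: CAG Gln / CAA Gln — synonymous.
Codon 8: GGC Gly / GGC Gly — identical.
Nonsynonymous differences: 3 → different protein.

no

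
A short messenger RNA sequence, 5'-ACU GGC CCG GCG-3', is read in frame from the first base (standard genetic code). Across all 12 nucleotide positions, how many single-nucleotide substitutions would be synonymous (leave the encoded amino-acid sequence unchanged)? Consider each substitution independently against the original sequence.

Codon 1 (ACU, Thr): 3 synonymous substitutions.
Codon 2 (GGC, Gly): 3 synonymous substitutions.
Codon 3 (CCG, Pro): 3 synonymous substitutions.
Codon 4 (GCG, Ala): 3 synonymous substitutions.
Total: 3 + 3 + 3 + 3 = 12.

12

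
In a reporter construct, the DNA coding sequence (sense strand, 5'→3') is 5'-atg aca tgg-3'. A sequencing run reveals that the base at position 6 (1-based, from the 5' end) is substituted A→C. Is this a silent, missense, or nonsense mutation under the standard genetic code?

Position 6 falls in codon 2: ACA → Thr.
After the substitution the codon is ACC → Thr.
Both encode Thr, so the change is synonymous.

silent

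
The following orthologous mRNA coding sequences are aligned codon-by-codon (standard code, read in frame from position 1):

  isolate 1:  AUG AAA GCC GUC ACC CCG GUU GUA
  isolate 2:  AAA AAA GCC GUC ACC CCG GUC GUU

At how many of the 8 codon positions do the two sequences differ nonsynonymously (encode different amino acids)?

1

Codon 1: AUG Met / AAA Lys — nonsynonymous.
Codon 2: AAA Lys / AAA Lys — identical.
Codon 3: GCC Ala / GCC Ala — identical.
Codon 4: GUC Val / GUC Val — identical.
Codon 5: ACC Thr / ACC Thr — identical.
Codon 6: CCG Pro / CCG Pro — identical.
Codon 7: GUU Val / GUC Val — synonymous.
Codon 8: GUA Val / GUU Val — synonymous.
Nonsynonymous differences: 1.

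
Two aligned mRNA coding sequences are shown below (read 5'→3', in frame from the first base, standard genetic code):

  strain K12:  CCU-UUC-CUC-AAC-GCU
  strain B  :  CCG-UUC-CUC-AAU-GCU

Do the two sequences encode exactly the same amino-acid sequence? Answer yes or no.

Codon 1: CCU Pro / CCG Pro — synonymous.
Codon 2: UUC Phe / UUC Phe — identical.
Codon 3: CUC Leu / CUC Leu — identical.
Codon 4: AAC Asn / AAU Asn — synonymous.
Codon 5: GCU Ala / GCU Ala — identical.
Nonsynonymous differences: 0 → same protein.

yes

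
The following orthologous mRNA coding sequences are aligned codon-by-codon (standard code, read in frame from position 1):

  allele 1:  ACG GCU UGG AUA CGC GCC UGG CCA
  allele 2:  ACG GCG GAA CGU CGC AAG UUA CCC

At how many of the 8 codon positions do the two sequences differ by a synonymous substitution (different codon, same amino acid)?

Codon 1: ACG Thr / ACG Thr — identical.
Codon 2: GCU Ala / GCG Ala — synonymous.
Codon 3: UGG Trp / GAA Glu — nonsynonymous.
Codon 4: AUA Ile / CGU Arg — nonsynonymous.
Codon 5: CGC Arg / CGC Arg — identical.
Codon 6: GCC Ala / AAG Lys — nonsynonymous.
Codon 7: UGG Trp / UUA Leu — nonsynonymous.
Codon 8: CCA Pro / CCC Pro — synonymous.
Synonymous differences: 2.

2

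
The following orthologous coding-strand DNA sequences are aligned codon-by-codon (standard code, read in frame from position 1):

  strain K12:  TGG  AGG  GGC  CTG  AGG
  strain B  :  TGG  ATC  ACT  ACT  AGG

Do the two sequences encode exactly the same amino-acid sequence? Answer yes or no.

no

Codon 1: TGG Trp / TGG Trp — identical.
Codon 2: AGG Arg / ATC Ile — nonsynonymous.
Codon 3: GGC Gly / ACT Thr — nonsynonymous.
Codon 4: CTG Leu / ACT Thr — nonsynonymous.
Codon 5: AGG Arg / AGG Arg — identical.
Nonsynonymous differences: 3 → different protein.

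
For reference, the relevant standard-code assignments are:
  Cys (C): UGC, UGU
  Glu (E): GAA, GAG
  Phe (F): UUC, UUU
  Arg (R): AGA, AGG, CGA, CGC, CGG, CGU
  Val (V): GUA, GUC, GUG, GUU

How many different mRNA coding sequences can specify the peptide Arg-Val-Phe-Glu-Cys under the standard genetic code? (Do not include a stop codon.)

Arg: 6 codons.
Val: 4 codons.
Phe: 2 codons.
Glu: 2 codons.
Cys: 2 codons.
6 × 4 × 2 × 2 × 2 = 192.

192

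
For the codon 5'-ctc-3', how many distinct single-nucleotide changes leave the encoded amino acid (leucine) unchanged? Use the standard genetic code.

3

Position 1: none → 0 synonymous.
Position 2: none → 0 synonymous.
Position 3: CTT, CTA, CTG → 3 synonymous.
Total: 0 + 0 + 3 = 3.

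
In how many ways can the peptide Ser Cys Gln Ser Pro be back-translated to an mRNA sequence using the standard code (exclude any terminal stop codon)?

576

Ser: 6 codons.
Cys: 2 codons.
Gln: 2 codons.
Ser: 6 codons.
Pro: 4 codons.
6 × 2 × 2 × 6 × 4 = 576.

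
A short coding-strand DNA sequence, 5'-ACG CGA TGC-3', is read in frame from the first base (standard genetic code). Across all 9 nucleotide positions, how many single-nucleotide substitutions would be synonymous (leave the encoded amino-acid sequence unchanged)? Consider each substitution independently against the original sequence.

8

Codon 1 (ACG, Thr): 3 synonymous substitutions.
Codon 2 (CGA, Arg): 4 synonymous substitutions.
Codon 3 (TGC, Cys): 1 synonymous substitution.
Total: 3 + 4 + 1 = 8.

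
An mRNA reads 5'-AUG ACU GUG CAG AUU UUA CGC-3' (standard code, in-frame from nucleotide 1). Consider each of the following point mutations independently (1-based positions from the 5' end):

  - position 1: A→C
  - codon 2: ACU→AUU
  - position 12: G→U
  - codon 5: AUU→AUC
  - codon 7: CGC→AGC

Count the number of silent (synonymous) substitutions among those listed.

Codon 1: AUG (Met) → CUG (Leu) — missense.
Codon 2: ACU (Thr) → AUU (Ile) — missense.
Codon 4: CAG (Gln) → CAU (His) — missense.
Codon 5: AUU (Ile) → AUC (Ile) — synonymous.
Codon 7: CGC (Arg) → AGC (Ser) — missense.
Synonymous: 1 of 5.

1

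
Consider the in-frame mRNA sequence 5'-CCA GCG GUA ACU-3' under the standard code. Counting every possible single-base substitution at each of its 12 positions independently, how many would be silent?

12

Codon 1 (CCA, Pro): 3 synonymous substitutions.
Codon 2 (GCG, Ala): 3 synonymous substitutions.
Codon 3 (GUA, Val): 3 synonymous substitutions.
Codon 4 (ACU, Thr): 3 synonymous substitutions.
Total: 3 + 3 + 3 + 3 = 12.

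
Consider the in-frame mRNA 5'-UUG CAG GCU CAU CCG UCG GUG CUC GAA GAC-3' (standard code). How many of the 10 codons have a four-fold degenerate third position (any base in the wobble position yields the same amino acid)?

Codon 1 UUG (Leu): third position 2-fold.
Codon 2 CAG (Gln): third position 2-fold.
Codon 3 GCU (Ala): third position 4-fold.
Codon 4 CAU (His): third position 2-fold.
Codon 5 CCG (Pro): third position 4-fold.
Codon 6 UCG (Ser): third position 4-fold.
Codon 7 GUG (Val): third position 4-fold.
Codon 8 CUC (Leu): third position 4-fold.
Codon 9 GAA (Glu): third position 2-fold.
Codon 10 GAC (Asp): third position 2-fold.
Four-fold degenerate third positions: 5.

5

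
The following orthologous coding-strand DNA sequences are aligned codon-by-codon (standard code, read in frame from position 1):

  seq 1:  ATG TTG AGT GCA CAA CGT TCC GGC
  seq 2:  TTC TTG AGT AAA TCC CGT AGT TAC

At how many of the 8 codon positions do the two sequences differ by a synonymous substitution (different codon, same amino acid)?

Codon 1: ATG Met / TTC Phe — nonsynonymous.
Codon 2: TTG Leu / TTG Leu — identical.
Codon 3: AGT Ser / AGT Ser — identical.
Codon 4: GCA Ala / AAA Lys — nonsynonymous.
Codon 5: CAA Gln / TCC Ser — nonsynonymous.
Codon 6: CGT Arg / CGT Arg — identical.
Codon 7: TCC Ser / AGT Ser — synonymous.
Codon 8: GGC Gly / TAC Tyr — nonsynonymous.
Synonymous differences: 1.

1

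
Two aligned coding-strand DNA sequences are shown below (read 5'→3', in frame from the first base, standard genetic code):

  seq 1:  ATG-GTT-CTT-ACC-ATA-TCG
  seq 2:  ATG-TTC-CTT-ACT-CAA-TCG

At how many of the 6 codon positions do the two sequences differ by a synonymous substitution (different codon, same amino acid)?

1

Codon 1: ATG Met / ATG Met — identical.
Codon 2: GTT Val / TTC Phe — nonsynonymous.
Codon 3: CTT Leu / CTT Leu — identical.
Codon 4: ACC Thr / ACT Thr — synonymous.
Codon 5: ATA Ile / CAA Gln — nonsynonymous.
Codon 6: TCG Ser / TCG Ser — identical.
Synonymous differences: 1.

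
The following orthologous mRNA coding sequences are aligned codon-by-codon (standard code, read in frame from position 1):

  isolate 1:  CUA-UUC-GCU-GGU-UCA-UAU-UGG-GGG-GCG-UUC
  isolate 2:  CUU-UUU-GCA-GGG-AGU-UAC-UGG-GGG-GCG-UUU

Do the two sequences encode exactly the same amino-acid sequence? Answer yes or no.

yes

Codon 1: CUA Leu / CUU Leu — synonymous.
Codon 2: UUC Phe / UUU Phe — synonymous.
Codon 3: GCU Ala / GCA Ala — synonymous.
Codon 4: GGU Gly / GGG Gly — synonymous.
Codon 5: UCA Ser / AGU Ser — synonymous.
Codon 6: UAU Tyr / UAC Tyr — synonymous.
Codon 7: UGG Trp / UGG Trp — identical.
Codon 8: GGG Gly / GGG Gly — identical.
Codon 9: GCG Ala / GCG Ala — identical.
Codon 10: UUC Phe / UUU Phe — synonymous.
Nonsynonymous differences: 0 → same protein.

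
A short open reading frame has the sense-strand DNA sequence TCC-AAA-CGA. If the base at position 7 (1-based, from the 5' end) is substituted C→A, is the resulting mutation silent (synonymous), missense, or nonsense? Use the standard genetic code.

Position 7 falls in codon 3: CGA → Arg.
After the substitution the codon is AGA → Arg.
Both encode Arg, so the change is synonymous.

silent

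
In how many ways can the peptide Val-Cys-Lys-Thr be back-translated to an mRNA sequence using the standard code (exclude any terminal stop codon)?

Val: 4 codons.
Cys: 2 codons.
Lys: 2 codons.
Thr: 4 codons.
4 × 2 × 2 × 4 = 64.

64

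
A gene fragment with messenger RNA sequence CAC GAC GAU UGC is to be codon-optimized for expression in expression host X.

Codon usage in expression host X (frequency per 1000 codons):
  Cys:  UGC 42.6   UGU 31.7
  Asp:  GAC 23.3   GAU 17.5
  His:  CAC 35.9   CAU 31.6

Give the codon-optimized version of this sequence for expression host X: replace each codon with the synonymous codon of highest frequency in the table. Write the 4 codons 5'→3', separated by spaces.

CAC GAC GAC UGC

Codon 1 (His): best is CAC at 35.9.
Codon 2 (Asp): best is GAC at 23.3.
Codon 3 (Asp): best is GAC at 23.3.
Codon 4 (Cys): best is UGC at 42.6.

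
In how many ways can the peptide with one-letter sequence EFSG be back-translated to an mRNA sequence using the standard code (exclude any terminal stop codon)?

Glu: 2 codons.
Phe: 2 codons.
Ser: 6 codons.
Gly: 4 codons.
2 × 2 × 6 × 4 = 96.

96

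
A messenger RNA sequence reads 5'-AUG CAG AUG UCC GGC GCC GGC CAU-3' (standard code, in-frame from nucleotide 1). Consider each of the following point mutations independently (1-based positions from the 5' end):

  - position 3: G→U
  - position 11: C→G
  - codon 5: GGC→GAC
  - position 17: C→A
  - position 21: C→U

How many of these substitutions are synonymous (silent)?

1

Codon 1: AUG (Met) → AUU (Ile) — missense.
Codon 4: UCC (Ser) → UGC (Cys) — missense.
Codon 5: GGC (Gly) → GAC (Asp) — missense.
Codon 6: GCC (Ala) → GAC (Asp) — missense.
Codon 7: GGC (Gly) → GGU (Gly) — synonymous.
Synonymous: 1 of 5.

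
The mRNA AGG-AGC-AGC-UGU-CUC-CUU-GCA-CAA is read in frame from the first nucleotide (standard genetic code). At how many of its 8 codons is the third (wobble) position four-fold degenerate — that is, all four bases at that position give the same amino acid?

3

Codon 1 AGG (Arg): third position 2-fold.
Codon 2 AGC (Ser): third position 2-fold.
Codon 3 AGC (Ser): third position 2-fold.
Codon 4 UGU (Cys): third position 2-fold.
Codon 5 CUC (Leu): third position 4-fold.
Codon 6 CUU (Leu): third position 4-fold.
Codon 7 GCA (Ala): third position 4-fold.
Codon 8 CAA (Gln): third position 2-fold.
Four-fold degenerate third positions: 3.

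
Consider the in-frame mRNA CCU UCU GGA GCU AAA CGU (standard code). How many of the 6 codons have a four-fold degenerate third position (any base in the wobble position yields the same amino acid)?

Codon 1 CCU (Pro): third position 4-fold.
Codon 2 UCU (Ser): third position 4-fold.
Codon 3 GGA (Gly): third position 4-fold.
Codon 4 GCU (Ala): third position 4-fold.
Codon 5 AAA (Lys): third position 2-fold.
Codon 6 CGU (Arg): third position 4-fold.
Four-fold degenerate third positions: 5.

5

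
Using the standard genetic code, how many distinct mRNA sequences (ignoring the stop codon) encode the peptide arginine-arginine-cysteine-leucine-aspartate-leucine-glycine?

Arg: 6 codons.
Arg: 6 codons.
Cys: 2 codons.
Leu: 6 codons.
Asp: 2 codons.
Leu: 6 codons.
Gly: 4 codons.
6 × 6 × 2 × 6 × 2 × 6 × 4 = 20736.

20736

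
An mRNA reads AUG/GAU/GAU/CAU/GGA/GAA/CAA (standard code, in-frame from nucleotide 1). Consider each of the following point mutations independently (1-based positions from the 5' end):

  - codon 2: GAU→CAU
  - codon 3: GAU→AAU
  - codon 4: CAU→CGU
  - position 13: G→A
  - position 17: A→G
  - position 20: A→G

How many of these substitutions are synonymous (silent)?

0

Codon 2: GAU (Asp) → CAU (His) — missense.
Codon 3: GAU (Asp) → AAU (Asn) — missense.
Codon 4: CAU (His) → CGU (Arg) — missense.
Codon 5: GGA (Gly) → AGA (Arg) — missense.
Codon 6: GAA (Glu) → GGA (Gly) — missense.
Codon 7: CAA (Gln) → CGA (Arg) — missense.
Synonymous: 0 of 6.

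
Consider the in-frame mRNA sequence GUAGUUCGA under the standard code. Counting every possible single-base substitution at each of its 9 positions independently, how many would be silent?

10

Codon 1 (GUA, Val): 3 synonymous substitutions.
Codon 2 (GUU, Val): 3 synonymous substitutions.
Codon 3 (CGA, Arg): 4 synonymous substitutions.
Total: 3 + 3 + 4 = 10.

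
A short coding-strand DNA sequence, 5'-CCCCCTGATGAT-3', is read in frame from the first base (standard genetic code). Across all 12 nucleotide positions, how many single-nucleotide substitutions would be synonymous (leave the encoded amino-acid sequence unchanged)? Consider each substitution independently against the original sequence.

8

Codon 1 (CCC, Pro): 3 synonymous substitutions.
Codon 2 (CCT, Pro): 3 synonymous substitutions.
Codon 3 (GAT, Asp): 1 synonymous substitution.
Codon 4 (GAT, Asp): 1 synonymous substitution.
Total: 3 + 3 + 1 + 1 = 8.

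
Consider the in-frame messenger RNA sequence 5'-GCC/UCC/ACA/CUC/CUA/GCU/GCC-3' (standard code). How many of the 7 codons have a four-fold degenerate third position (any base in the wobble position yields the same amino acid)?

Codon 1 GCC (Ala): third position 4-fold.
Codon 2 UCC (Ser): third position 4-fold.
Codon 3 ACA (Thr): third position 4-fold.
Codon 4 CUC (Leu): third position 4-fold.
Codon 5 CUA (Leu): third position 4-fold.
Codon 6 GCU (Ala): third position 4-fold.
Codon 7 GCC (Ala): third position 4-fold.
Four-fold degenerate third positions: 7.

7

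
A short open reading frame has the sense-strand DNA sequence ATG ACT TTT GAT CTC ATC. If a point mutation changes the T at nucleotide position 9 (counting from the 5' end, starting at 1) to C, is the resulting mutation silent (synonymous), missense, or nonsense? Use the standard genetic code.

Position 9 falls in codon 3: TTT → Phe.
After the substitution the codon is TTC → Phe.
Both encode Phe, so the change is synonymous.

silent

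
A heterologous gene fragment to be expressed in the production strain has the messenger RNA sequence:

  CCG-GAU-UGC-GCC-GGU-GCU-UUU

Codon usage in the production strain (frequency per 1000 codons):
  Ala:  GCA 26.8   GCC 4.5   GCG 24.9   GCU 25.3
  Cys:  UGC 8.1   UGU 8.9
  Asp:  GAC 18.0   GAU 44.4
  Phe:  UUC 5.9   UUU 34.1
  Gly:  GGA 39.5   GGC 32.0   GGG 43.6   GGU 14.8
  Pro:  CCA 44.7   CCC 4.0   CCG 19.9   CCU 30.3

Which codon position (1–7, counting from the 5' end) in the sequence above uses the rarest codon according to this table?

4

Codon 1 CCG (Pro): 19.9 per 1000.
Codon 2 GAU (Asp): 44.4 per 1000.
Codon 3 UGC (Cys): 8.1 per 1000.
Codon 4 GCC (Ala): 4.5 per 1000.
Codon 5 GGU (Gly): 14.8 per 1000.
Codon 6 GCU (Ala): 25.3 per 1000.
Codon 7 UUU (Phe): 34.1 per 1000.
Lowest frequency is 4.5 at codon 4.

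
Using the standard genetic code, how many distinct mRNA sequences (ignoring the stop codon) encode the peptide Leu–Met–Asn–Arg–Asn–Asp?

Leu: 6 codons.
Met: 1 codon.
Asn: 2 codons.
Arg: 6 codons.
Asn: 2 codons.
Asp: 2 codons.
6 × 1 × 2 × 6 × 2 × 2 = 288.

288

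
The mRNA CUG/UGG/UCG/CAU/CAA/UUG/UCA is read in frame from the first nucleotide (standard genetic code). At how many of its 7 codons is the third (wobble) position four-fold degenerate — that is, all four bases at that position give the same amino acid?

Codon 1 CUG (Leu): third position 4-fold.
Codon 2 UGG (Trp): third position 1-fold.
Codon 3 UCG (Ser): third position 4-fold.
Codon 4 CAU (His): third position 2-fold.
Codon 5 CAA (Gln): third position 2-fold.
Codon 6 UUG (Leu): third position 2-fold.
Codon 7 UCA (Ser): third position 4-fold.
Four-fold degenerate third positions: 3.

3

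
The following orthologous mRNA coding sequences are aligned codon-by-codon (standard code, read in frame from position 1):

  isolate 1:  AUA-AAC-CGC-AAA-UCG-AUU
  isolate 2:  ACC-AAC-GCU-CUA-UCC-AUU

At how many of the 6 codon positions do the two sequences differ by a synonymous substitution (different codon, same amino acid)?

1

Codon 1: AUA Ile / ACC Thr — nonsynonymous.
Codon 2: AAC Asn / AAC Asn — identical.
Codon 3: CGC Arg / GCU Ala — nonsynonymous.
Codon 4: AAA Lys / CUA Leu — nonsynonymous.
Codon 5: UCG Ser / UCC Ser — synonymous.
Codon 6: AUU Ile / AUU Ile — identical.
Synonymous differences: 1.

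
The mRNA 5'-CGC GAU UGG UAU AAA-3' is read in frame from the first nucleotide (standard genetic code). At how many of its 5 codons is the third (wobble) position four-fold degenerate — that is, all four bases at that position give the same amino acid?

Codon 1 CGC (Arg): third position 4-fold.
Codon 2 GAU (Asp): third position 2-fold.
Codon 3 UGG (Trp): third position 1-fold.
Codon 4 UAU (Tyr): third position 2-fold.
Codon 5 AAA (Lys): third position 2-fold.
Four-fold degenerate third positions: 1.

1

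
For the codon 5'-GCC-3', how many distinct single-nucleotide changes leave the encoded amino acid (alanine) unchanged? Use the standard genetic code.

Position 1: none → 0 synonymous.
Position 2: none → 0 synonymous.
Position 3: GCT, GCA, GCG → 3 synonymous.
Total: 0 + 0 + 3 = 3.

3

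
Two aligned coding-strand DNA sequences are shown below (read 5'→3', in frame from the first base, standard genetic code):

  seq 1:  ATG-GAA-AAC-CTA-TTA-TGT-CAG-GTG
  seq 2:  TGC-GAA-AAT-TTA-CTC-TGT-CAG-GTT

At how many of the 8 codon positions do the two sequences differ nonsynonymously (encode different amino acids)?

Codon 1: ATG Met / TGC Cys — nonsynonymous.
Codon 2: GAA Glu / GAA Glu — identical.
Codon 3: AAC Asn / AAT Asn — synonymous.
Codon 4: CTA Leu / TTA Leu — synonymous.
Codon 5: TTA Leu / CTC Leu — synonymous.
Codon 6: TGT Cys / TGT Cys — identical.
Codon 7: CAG Gln / CAG Gln — identical.
Codon 8: GTG Val / GTT Val — synonymous.
Nonsynonymous differences: 1.

1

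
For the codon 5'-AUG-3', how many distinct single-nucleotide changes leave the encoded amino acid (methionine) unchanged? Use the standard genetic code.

0

Position 1: none → 0 synonymous.
Position 2: none → 0 synonymous.
Position 3: none → 0 synonymous.
Total: 0 + 0 + 0 = 0.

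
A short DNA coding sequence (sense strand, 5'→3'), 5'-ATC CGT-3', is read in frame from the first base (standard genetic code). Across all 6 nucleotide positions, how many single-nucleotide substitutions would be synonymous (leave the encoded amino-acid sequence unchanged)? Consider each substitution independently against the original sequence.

Codon 1 (ATC, Ile): 2 synonymous substitutions.
Codon 2 (CGT, Arg): 3 synonymous substitutions.
Total: 2 + 3 = 5.

5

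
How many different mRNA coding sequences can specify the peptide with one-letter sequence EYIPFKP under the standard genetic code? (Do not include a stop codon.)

768

Glu: 2 codons.
Tyr: 2 codons.
Ile: 3 codons.
Pro: 4 codons.
Phe: 2 codons.
Lys: 2 codons.
Pro: 4 codons.
2 × 2 × 3 × 4 × 2 × 2 × 4 = 768.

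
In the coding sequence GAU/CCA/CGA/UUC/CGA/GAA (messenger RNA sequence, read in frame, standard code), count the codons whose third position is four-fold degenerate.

Codon 1 GAU (Asp): third position 2-fold.
Codon 2 CCA (Pro): third position 4-fold.
Codon 3 CGA (Arg): third position 4-fold.
Codon 4 UUC (Phe): third position 2-fold.
Codon 5 CGA (Arg): third position 4-fold.
Codon 6 GAA (Glu): third position 2-fold.
Four-fold degenerate third positions: 3.

3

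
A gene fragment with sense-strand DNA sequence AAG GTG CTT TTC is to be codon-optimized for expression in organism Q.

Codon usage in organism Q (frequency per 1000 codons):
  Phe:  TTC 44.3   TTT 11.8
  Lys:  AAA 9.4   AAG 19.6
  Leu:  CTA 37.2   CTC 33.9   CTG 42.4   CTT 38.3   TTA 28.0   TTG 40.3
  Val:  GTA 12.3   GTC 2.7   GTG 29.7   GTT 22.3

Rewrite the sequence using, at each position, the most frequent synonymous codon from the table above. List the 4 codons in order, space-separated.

AAG GTG CTG TTC

Codon 1 (Lys): best is AAG at 19.6.
Codon 2 (Val): best is GTG at 29.7.
Codon 3 (Leu): best is CTG at 42.4.
Codon 4 (Phe): best is TTC at 44.3.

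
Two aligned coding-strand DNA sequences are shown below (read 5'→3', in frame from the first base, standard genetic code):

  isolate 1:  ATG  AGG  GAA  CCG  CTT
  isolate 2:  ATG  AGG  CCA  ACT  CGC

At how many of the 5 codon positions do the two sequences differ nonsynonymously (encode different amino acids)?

3

Codon 1: ATG Met / ATG Met — identical.
Codon 2: AGG Arg / AGG Arg — identical.
Codon 3: GAA Glu / CCA Pro — nonsynonymous.
Codon 4: CCG Pro / ACT Thr — nonsynonymous.
Codon 5: CTT Leu / CGC Arg — nonsynonymous.
Nonsynonymous differences: 3.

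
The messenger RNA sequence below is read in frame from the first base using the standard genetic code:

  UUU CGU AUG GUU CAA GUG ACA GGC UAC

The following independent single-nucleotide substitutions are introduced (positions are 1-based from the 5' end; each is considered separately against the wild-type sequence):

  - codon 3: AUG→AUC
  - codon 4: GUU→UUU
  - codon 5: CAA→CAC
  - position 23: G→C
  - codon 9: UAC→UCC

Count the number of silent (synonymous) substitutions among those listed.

Codon 3: AUG (Met) → AUC (Ile) — missense.
Codon 4: GUU (Val) → UUU (Phe) — missense.
Codon 5: CAA (Gln) → CAC (His) — missense.
Codon 8: GGC (Gly) → GCC (Ala) — missense.
Codon 9: UAC (Tyr) → UCC (Ser) — missense.
Synonymous: 0 of 5.

0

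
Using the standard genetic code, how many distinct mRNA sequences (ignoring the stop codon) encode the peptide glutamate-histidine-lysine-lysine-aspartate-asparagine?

Glu: 2 codons.
His: 2 codons.
Lys: 2 codons.
Lys: 2 codons.
Asp: 2 codons.
Asn: 2 codons.
2 × 2 × 2 × 2 × 2 × 2 = 64.

64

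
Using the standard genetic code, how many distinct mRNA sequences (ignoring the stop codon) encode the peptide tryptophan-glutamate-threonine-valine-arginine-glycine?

Trp: 1 codon.
Glu: 2 codons.
Thr: 4 codons.
Val: 4 codons.
Arg: 6 codons.
Gly: 4 codons.
1 × 2 × 4 × 4 × 6 × 4 = 768.

768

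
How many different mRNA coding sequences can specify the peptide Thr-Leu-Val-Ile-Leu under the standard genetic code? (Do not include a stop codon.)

1728

Thr: 4 codons.
Leu: 6 codons.
Val: 4 codons.
Ile: 3 codons.
Leu: 6 codons.
4 × 6 × 4 × 3 × 6 = 1728.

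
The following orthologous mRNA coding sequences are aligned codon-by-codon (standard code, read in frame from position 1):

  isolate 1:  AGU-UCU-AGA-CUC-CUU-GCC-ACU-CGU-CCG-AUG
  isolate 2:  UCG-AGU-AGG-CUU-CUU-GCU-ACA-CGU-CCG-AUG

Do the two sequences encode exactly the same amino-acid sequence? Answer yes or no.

yes

Codon 1: AGU Ser / UCG Ser — synonymous.
Codon 2: UCU Ser / AGU Ser — synonymous.
Codon 3: AGA Arg / AGG Arg — synonymous.
Codon 4: CUC Leu / CUU Leu — synonymous.
Codon 5: CUU Leu / CUU Leu — identical.
Codon 6: GCC Ala / GCU Ala — synonymous.
Codon 7: ACU Thr / ACA Thr — synonymous.
Codon 8: CGU Arg / CGU Arg — identical.
Codon 9: CCG Pro / CCG Pro — identical.
Codon 10: AUG Met / AUG Met — identical.
Nonsynonymous differences: 0 → same protein.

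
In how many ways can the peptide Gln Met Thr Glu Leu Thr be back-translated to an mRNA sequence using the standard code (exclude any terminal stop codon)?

Gln: 2 codons.
Met: 1 codon.
Thr: 4 codons.
Glu: 2 codons.
Leu: 6 codons.
Thr: 4 codons.
2 × 1 × 4 × 2 × 6 × 4 = 384.

384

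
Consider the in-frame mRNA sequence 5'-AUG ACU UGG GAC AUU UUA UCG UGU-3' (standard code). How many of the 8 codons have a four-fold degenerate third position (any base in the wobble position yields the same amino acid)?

Codon 1 AUG (Met): third position 1-fold.
Codon 2 ACU (Thr): third position 4-fold.
Codon 3 UGG (Trp): third position 1-fold.
Codon 4 GAC (Asp): third position 2-fold.
Codon 5 AUU (Ile): third position 3-fold.
Codon 6 UUA (Leu): third position 2-fold.
Codon 7 UCG (Ser): third position 4-fold.
Codon 8 UGU (Cys): third position 2-fold.
Four-fold degenerate third positions: 2.

2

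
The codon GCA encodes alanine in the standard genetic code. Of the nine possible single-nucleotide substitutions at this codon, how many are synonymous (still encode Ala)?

3

Position 1: none → 0 synonymous.
Position 2: none → 0 synonymous.
Position 3: GCU, GCC, GCG → 3 synonymous.
Total: 0 + 0 + 3 = 3.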